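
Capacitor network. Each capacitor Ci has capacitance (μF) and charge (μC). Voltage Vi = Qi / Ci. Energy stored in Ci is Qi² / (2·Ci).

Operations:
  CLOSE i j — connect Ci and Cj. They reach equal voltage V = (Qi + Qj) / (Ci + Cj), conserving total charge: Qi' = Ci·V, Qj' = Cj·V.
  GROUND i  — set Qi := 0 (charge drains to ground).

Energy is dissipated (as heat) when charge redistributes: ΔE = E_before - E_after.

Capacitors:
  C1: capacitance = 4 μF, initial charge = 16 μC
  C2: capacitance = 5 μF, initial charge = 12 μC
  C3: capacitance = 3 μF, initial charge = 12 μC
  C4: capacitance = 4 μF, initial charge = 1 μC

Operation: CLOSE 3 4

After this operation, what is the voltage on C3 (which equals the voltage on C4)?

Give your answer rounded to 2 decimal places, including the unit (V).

Answer: 1.86 V

Derivation:
Initial: C1(4μF, Q=16μC, V=4.00V), C2(5μF, Q=12μC, V=2.40V), C3(3μF, Q=12μC, V=4.00V), C4(4μF, Q=1μC, V=0.25V)
Op 1: CLOSE 3-4: Q_total=13.00, C_total=7.00, V=1.86; Q3=5.57, Q4=7.43; dissipated=12.054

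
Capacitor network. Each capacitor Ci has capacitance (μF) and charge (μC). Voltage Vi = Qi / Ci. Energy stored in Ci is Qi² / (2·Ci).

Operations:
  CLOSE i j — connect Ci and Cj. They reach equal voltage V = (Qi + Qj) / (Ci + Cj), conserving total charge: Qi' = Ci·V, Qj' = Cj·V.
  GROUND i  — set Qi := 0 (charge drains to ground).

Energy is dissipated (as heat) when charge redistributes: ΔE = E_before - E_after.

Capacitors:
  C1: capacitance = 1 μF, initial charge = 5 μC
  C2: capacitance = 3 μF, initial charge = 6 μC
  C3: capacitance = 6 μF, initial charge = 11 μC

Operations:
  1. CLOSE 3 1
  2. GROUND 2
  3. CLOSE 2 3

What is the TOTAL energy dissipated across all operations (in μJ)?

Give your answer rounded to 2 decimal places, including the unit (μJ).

Initial: C1(1μF, Q=5μC, V=5.00V), C2(3μF, Q=6μC, V=2.00V), C3(6μF, Q=11μC, V=1.83V)
Op 1: CLOSE 3-1: Q_total=16.00, C_total=7.00, V=2.29; Q3=13.71, Q1=2.29; dissipated=4.298
Op 2: GROUND 2: Q2=0; energy lost=6.000
Op 3: CLOSE 2-3: Q_total=13.71, C_total=9.00, V=1.52; Q2=4.57, Q3=9.14; dissipated=5.224
Total dissipated: 15.522 μJ

Answer: 15.52 μJ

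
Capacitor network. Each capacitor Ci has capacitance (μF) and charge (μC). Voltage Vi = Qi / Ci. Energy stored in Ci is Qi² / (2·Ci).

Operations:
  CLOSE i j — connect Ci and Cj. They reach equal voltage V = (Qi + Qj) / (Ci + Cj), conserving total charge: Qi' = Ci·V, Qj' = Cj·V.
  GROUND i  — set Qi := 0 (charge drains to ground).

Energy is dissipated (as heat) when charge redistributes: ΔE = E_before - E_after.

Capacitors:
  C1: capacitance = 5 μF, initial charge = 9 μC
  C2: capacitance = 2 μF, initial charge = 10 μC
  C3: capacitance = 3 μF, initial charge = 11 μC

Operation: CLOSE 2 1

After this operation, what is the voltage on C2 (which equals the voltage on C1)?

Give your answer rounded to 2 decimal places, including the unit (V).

Answer: 2.71 V

Derivation:
Initial: C1(5μF, Q=9μC, V=1.80V), C2(2μF, Q=10μC, V=5.00V), C3(3μF, Q=11μC, V=3.67V)
Op 1: CLOSE 2-1: Q_total=19.00, C_total=7.00, V=2.71; Q2=5.43, Q1=13.57; dissipated=7.314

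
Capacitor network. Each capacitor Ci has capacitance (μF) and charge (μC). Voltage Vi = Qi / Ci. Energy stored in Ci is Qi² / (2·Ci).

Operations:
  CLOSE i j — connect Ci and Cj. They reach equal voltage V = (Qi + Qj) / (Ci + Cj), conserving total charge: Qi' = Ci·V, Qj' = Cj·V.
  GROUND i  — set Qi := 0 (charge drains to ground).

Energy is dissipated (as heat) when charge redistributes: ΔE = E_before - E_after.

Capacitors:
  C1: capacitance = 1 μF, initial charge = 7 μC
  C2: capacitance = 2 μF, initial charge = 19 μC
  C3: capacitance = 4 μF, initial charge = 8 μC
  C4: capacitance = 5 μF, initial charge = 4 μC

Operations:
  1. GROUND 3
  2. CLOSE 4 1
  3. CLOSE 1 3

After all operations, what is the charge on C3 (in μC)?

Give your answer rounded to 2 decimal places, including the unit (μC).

Answer: 1.47 μC

Derivation:
Initial: C1(1μF, Q=7μC, V=7.00V), C2(2μF, Q=19μC, V=9.50V), C3(4μF, Q=8μC, V=2.00V), C4(5μF, Q=4μC, V=0.80V)
Op 1: GROUND 3: Q3=0; energy lost=8.000
Op 2: CLOSE 4-1: Q_total=11.00, C_total=6.00, V=1.83; Q4=9.17, Q1=1.83; dissipated=16.017
Op 3: CLOSE 1-3: Q_total=1.83, C_total=5.00, V=0.37; Q1=0.37, Q3=1.47; dissipated=1.344
Final charges: Q1=0.37, Q2=19.00, Q3=1.47, Q4=9.17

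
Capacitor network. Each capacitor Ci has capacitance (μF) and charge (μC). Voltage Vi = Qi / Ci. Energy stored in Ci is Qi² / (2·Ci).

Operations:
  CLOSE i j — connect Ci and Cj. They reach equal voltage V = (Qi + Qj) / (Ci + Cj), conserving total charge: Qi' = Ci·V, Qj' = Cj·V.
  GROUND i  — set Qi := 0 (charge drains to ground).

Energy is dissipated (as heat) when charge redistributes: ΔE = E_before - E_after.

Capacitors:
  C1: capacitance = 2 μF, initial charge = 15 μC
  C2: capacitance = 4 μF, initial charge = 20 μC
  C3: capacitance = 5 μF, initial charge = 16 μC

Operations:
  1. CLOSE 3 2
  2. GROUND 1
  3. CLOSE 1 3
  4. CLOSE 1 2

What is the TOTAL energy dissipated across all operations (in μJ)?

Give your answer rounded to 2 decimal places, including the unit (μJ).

Initial: C1(2μF, Q=15μC, V=7.50V), C2(4μF, Q=20μC, V=5.00V), C3(5μF, Q=16μC, V=3.20V)
Op 1: CLOSE 3-2: Q_total=36.00, C_total=9.00, V=4.00; Q3=20.00, Q2=16.00; dissipated=3.600
Op 2: GROUND 1: Q1=0; energy lost=56.250
Op 3: CLOSE 1-3: Q_total=20.00, C_total=7.00, V=2.86; Q1=5.71, Q3=14.29; dissipated=11.429
Op 4: CLOSE 1-2: Q_total=21.71, C_total=6.00, V=3.62; Q1=7.24, Q2=14.48; dissipated=0.871
Total dissipated: 72.149 μJ

Answer: 72.15 μJ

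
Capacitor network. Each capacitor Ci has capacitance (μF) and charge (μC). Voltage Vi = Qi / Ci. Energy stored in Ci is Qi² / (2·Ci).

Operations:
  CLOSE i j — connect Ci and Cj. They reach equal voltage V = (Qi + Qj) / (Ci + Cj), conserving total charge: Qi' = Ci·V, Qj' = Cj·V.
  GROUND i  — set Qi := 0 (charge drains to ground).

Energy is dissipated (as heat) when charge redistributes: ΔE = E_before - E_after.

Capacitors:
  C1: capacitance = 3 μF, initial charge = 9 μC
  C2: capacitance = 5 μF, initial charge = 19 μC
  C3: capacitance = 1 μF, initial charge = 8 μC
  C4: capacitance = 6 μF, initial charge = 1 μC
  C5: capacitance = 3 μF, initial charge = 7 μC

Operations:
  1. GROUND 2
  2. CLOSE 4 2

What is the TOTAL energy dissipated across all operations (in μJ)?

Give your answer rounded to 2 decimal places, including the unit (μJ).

Initial: C1(3μF, Q=9μC, V=3.00V), C2(5μF, Q=19μC, V=3.80V), C3(1μF, Q=8μC, V=8.00V), C4(6μF, Q=1μC, V=0.17V), C5(3μF, Q=7μC, V=2.33V)
Op 1: GROUND 2: Q2=0; energy lost=36.100
Op 2: CLOSE 4-2: Q_total=1.00, C_total=11.00, V=0.09; Q4=0.55, Q2=0.45; dissipated=0.038
Total dissipated: 36.138 μJ

Answer: 36.14 μJ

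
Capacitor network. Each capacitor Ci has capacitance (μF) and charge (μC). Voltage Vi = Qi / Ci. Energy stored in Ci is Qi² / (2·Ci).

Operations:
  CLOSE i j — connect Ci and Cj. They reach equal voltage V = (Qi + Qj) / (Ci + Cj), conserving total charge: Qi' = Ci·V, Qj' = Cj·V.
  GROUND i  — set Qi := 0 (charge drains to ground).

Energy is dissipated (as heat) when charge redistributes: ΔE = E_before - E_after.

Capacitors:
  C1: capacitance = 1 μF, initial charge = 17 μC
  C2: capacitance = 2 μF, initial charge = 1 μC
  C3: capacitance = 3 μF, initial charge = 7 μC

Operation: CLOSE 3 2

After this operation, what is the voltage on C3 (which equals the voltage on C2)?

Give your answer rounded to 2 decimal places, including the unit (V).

Initial: C1(1μF, Q=17μC, V=17.00V), C2(2μF, Q=1μC, V=0.50V), C3(3μF, Q=7μC, V=2.33V)
Op 1: CLOSE 3-2: Q_total=8.00, C_total=5.00, V=1.60; Q3=4.80, Q2=3.20; dissipated=2.017

Answer: 1.60 V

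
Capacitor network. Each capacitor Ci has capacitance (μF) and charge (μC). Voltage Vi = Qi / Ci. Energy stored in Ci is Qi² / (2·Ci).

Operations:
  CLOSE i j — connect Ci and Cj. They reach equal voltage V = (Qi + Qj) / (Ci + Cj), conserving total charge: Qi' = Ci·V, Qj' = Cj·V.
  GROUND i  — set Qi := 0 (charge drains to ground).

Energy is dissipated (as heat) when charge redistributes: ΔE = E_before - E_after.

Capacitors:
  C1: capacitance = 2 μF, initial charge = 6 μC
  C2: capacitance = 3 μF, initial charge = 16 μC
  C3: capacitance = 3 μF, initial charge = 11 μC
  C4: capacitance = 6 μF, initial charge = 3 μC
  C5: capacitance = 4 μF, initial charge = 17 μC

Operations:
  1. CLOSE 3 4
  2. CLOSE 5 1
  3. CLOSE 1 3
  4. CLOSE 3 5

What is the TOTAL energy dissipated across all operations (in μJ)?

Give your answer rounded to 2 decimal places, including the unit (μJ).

Initial: C1(2μF, Q=6μC, V=3.00V), C2(3μF, Q=16μC, V=5.33V), C3(3μF, Q=11μC, V=3.67V), C4(6μF, Q=3μC, V=0.50V), C5(4μF, Q=17μC, V=4.25V)
Op 1: CLOSE 3-4: Q_total=14.00, C_total=9.00, V=1.56; Q3=4.67, Q4=9.33; dissipated=10.028
Op 2: CLOSE 5-1: Q_total=23.00, C_total=6.00, V=3.83; Q5=15.33, Q1=7.67; dissipated=1.042
Op 3: CLOSE 1-3: Q_total=12.33, C_total=5.00, V=2.47; Q1=4.93, Q3=7.40; dissipated=3.113
Op 4: CLOSE 3-5: Q_total=22.73, C_total=7.00, V=3.25; Q3=9.74, Q5=12.99; dissipated=1.601
Total dissipated: 15.783 μJ

Answer: 15.78 μJ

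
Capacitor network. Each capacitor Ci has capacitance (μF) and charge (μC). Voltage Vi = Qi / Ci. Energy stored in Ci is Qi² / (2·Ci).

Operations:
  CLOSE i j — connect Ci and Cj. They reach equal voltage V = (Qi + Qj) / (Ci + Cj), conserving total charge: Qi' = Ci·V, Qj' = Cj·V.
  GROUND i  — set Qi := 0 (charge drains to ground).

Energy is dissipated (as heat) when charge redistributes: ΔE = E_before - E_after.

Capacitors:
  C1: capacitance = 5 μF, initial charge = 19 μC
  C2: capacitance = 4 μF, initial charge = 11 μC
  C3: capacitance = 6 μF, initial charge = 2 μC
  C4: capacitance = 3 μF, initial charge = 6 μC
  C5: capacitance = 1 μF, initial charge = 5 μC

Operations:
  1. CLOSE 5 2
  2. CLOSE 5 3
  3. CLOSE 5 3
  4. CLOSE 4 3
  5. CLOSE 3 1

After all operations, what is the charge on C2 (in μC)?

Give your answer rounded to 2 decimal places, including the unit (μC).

Answer: 12.80 μC

Derivation:
Initial: C1(5μF, Q=19μC, V=3.80V), C2(4μF, Q=11μC, V=2.75V), C3(6μF, Q=2μC, V=0.33V), C4(3μF, Q=6μC, V=2.00V), C5(1μF, Q=5μC, V=5.00V)
Op 1: CLOSE 5-2: Q_total=16.00, C_total=5.00, V=3.20; Q5=3.20, Q2=12.80; dissipated=2.025
Op 2: CLOSE 5-3: Q_total=5.20, C_total=7.00, V=0.74; Q5=0.74, Q3=4.46; dissipated=3.522
Op 3: CLOSE 5-3: Q_total=5.20, C_total=7.00, V=0.74; Q5=0.74, Q3=4.46; dissipated=0.000
Op 4: CLOSE 4-3: Q_total=10.46, C_total=9.00, V=1.16; Q4=3.49, Q3=6.97; dissipated=1.580
Op 5: CLOSE 3-1: Q_total=25.97, C_total=11.00, V=2.36; Q3=14.17, Q1=11.81; dissipated=9.490
Final charges: Q1=11.81, Q2=12.80, Q3=14.17, Q4=3.49, Q5=0.74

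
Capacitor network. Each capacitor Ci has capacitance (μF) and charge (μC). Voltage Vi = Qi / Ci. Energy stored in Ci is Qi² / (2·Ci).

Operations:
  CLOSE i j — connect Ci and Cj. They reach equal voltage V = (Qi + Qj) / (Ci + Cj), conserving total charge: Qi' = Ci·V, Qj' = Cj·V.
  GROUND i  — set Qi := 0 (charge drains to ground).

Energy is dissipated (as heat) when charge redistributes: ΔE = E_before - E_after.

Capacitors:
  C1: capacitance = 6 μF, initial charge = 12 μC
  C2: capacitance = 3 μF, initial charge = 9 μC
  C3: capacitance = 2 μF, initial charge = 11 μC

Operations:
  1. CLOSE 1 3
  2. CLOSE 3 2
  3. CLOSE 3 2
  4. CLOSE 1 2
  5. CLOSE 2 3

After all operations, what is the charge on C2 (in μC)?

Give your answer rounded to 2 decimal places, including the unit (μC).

Answer: 8.76 μC

Derivation:
Initial: C1(6μF, Q=12μC, V=2.00V), C2(3μF, Q=9μC, V=3.00V), C3(2μF, Q=11μC, V=5.50V)
Op 1: CLOSE 1-3: Q_total=23.00, C_total=8.00, V=2.88; Q1=17.25, Q3=5.75; dissipated=9.188
Op 2: CLOSE 3-2: Q_total=14.75, C_total=5.00, V=2.95; Q3=5.90, Q2=8.85; dissipated=0.009
Op 3: CLOSE 3-2: Q_total=14.75, C_total=5.00, V=2.95; Q3=5.90, Q2=8.85; dissipated=0.000
Op 4: CLOSE 1-2: Q_total=26.10, C_total=9.00, V=2.90; Q1=17.40, Q2=8.70; dissipated=0.006
Op 5: CLOSE 2-3: Q_total=14.60, C_total=5.00, V=2.92; Q2=8.76, Q3=5.84; dissipated=0.002
Final charges: Q1=17.40, Q2=8.76, Q3=5.84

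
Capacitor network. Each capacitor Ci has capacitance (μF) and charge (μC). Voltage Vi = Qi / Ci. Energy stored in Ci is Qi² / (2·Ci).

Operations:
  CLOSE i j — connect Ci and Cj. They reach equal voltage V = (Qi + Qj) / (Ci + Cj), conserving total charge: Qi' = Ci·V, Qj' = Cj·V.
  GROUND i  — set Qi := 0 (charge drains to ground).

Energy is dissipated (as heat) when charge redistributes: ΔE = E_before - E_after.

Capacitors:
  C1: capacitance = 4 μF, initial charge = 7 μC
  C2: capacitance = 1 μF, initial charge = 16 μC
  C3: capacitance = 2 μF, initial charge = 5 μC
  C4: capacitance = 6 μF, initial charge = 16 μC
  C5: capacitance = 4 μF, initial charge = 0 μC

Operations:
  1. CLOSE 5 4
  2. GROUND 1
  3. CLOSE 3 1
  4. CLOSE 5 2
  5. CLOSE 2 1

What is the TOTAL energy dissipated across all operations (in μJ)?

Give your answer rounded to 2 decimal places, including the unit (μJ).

Answer: 107.09 μJ

Derivation:
Initial: C1(4μF, Q=7μC, V=1.75V), C2(1μF, Q=16μC, V=16.00V), C3(2μF, Q=5μC, V=2.50V), C4(6μF, Q=16μC, V=2.67V), C5(4μF, Q=0μC, V=0.00V)
Op 1: CLOSE 5-4: Q_total=16.00, C_total=10.00, V=1.60; Q5=6.40, Q4=9.60; dissipated=8.533
Op 2: GROUND 1: Q1=0; energy lost=6.125
Op 3: CLOSE 3-1: Q_total=5.00, C_total=6.00, V=0.83; Q3=1.67, Q1=3.33; dissipated=4.167
Op 4: CLOSE 5-2: Q_total=22.40, C_total=5.00, V=4.48; Q5=17.92, Q2=4.48; dissipated=82.944
Op 5: CLOSE 2-1: Q_total=7.81, C_total=5.00, V=1.56; Q2=1.56, Q1=6.25; dissipated=5.319
Total dissipated: 107.088 μJ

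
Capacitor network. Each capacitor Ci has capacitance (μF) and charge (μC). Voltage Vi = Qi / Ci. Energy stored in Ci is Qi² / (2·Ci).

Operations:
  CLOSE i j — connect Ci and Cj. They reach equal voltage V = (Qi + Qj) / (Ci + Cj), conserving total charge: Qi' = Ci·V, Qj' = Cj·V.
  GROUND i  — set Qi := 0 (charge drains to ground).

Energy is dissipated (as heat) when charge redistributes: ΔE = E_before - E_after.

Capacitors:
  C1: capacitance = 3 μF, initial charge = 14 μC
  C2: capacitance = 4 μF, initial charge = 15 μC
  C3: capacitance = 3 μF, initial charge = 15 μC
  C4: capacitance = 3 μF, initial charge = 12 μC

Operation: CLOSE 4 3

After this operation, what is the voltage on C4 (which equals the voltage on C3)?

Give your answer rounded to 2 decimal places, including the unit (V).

Answer: 4.50 V

Derivation:
Initial: C1(3μF, Q=14μC, V=4.67V), C2(4μF, Q=15μC, V=3.75V), C3(3μF, Q=15μC, V=5.00V), C4(3μF, Q=12μC, V=4.00V)
Op 1: CLOSE 4-3: Q_total=27.00, C_total=6.00, V=4.50; Q4=13.50, Q3=13.50; dissipated=0.750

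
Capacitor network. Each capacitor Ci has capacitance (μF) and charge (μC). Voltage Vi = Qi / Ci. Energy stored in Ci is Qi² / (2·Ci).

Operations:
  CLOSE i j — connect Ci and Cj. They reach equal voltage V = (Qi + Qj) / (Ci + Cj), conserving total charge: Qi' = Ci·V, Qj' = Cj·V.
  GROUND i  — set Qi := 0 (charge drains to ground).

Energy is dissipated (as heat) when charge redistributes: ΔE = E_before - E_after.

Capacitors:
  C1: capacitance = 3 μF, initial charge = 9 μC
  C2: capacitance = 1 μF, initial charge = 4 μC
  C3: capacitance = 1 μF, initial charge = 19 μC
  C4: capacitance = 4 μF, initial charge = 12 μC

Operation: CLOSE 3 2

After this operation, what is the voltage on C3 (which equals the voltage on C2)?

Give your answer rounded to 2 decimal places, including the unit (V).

Answer: 11.50 V

Derivation:
Initial: C1(3μF, Q=9μC, V=3.00V), C2(1μF, Q=4μC, V=4.00V), C3(1μF, Q=19μC, V=19.00V), C4(4μF, Q=12μC, V=3.00V)
Op 1: CLOSE 3-2: Q_total=23.00, C_total=2.00, V=11.50; Q3=11.50, Q2=11.50; dissipated=56.250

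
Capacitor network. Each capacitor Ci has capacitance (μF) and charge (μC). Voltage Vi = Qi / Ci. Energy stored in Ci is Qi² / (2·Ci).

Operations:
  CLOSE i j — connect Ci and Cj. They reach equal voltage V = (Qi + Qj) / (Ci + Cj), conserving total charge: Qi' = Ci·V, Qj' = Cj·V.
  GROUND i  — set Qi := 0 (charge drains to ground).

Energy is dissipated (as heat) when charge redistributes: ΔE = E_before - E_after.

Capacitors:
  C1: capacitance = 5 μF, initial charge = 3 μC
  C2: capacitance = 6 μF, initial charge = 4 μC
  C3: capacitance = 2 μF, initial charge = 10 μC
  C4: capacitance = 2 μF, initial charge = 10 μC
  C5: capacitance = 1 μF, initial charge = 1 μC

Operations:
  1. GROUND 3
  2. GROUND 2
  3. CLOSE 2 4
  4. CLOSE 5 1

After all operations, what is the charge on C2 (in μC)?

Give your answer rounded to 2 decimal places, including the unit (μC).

Initial: C1(5μF, Q=3μC, V=0.60V), C2(6μF, Q=4μC, V=0.67V), C3(2μF, Q=10μC, V=5.00V), C4(2μF, Q=10μC, V=5.00V), C5(1μF, Q=1μC, V=1.00V)
Op 1: GROUND 3: Q3=0; energy lost=25.000
Op 2: GROUND 2: Q2=0; energy lost=1.333
Op 3: CLOSE 2-4: Q_total=10.00, C_total=8.00, V=1.25; Q2=7.50, Q4=2.50; dissipated=18.750
Op 4: CLOSE 5-1: Q_total=4.00, C_total=6.00, V=0.67; Q5=0.67, Q1=3.33; dissipated=0.067
Final charges: Q1=3.33, Q2=7.50, Q3=0.00, Q4=2.50, Q5=0.67

Answer: 7.50 μC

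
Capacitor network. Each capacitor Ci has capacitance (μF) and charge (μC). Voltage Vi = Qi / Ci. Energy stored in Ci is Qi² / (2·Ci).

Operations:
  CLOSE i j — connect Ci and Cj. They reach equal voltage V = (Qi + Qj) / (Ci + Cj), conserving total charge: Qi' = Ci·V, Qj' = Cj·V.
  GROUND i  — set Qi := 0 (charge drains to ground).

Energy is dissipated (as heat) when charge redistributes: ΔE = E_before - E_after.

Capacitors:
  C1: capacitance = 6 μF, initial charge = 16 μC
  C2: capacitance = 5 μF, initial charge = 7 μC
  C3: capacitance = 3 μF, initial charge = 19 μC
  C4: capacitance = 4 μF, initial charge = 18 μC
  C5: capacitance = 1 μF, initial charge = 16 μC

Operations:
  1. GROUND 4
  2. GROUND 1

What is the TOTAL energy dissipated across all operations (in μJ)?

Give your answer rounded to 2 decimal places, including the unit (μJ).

Initial: C1(6μF, Q=16μC, V=2.67V), C2(5μF, Q=7μC, V=1.40V), C3(3μF, Q=19μC, V=6.33V), C4(4μF, Q=18μC, V=4.50V), C5(1μF, Q=16μC, V=16.00V)
Op 1: GROUND 4: Q4=0; energy lost=40.500
Op 2: GROUND 1: Q1=0; energy lost=21.333
Total dissipated: 61.833 μJ

Answer: 61.83 μJ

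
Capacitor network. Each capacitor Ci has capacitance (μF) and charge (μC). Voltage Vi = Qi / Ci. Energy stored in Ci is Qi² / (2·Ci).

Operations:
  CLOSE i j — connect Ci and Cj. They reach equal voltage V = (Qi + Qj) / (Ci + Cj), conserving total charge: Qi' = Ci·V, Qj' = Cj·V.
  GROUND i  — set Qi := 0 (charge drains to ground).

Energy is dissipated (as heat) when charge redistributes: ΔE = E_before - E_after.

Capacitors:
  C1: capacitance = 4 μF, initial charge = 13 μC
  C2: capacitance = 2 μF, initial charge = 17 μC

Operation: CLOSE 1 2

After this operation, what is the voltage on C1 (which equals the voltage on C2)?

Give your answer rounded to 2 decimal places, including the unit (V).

Answer: 5.00 V

Derivation:
Initial: C1(4μF, Q=13μC, V=3.25V), C2(2μF, Q=17μC, V=8.50V)
Op 1: CLOSE 1-2: Q_total=30.00, C_total=6.00, V=5.00; Q1=20.00, Q2=10.00; dissipated=18.375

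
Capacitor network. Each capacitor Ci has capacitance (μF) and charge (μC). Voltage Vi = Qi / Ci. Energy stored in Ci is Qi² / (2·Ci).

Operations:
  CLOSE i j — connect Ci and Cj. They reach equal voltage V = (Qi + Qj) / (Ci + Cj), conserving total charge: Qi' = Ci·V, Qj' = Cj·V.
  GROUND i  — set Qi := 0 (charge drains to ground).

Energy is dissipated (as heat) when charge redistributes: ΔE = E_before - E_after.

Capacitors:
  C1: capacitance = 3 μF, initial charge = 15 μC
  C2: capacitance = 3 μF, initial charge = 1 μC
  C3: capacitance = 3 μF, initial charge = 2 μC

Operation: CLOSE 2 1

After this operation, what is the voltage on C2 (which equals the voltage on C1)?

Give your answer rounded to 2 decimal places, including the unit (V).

Answer: 2.67 V

Derivation:
Initial: C1(3μF, Q=15μC, V=5.00V), C2(3μF, Q=1μC, V=0.33V), C3(3μF, Q=2μC, V=0.67V)
Op 1: CLOSE 2-1: Q_total=16.00, C_total=6.00, V=2.67; Q2=8.00, Q1=8.00; dissipated=16.333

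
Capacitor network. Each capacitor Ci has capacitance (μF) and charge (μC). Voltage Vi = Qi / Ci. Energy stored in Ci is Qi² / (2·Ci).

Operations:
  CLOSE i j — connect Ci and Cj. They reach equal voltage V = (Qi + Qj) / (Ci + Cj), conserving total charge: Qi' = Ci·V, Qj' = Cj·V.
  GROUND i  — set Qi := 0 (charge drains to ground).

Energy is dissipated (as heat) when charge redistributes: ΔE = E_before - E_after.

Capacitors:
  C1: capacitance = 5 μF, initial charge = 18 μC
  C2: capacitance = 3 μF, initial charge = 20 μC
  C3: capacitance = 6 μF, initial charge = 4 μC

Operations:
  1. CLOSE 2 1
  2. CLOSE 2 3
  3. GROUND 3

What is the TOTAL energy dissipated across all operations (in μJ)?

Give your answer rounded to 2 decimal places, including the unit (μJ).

Answer: 37.83 μJ

Derivation:
Initial: C1(5μF, Q=18μC, V=3.60V), C2(3μF, Q=20μC, V=6.67V), C3(6μF, Q=4μC, V=0.67V)
Op 1: CLOSE 2-1: Q_total=38.00, C_total=8.00, V=4.75; Q2=14.25, Q1=23.75; dissipated=8.817
Op 2: CLOSE 2-3: Q_total=18.25, C_total=9.00, V=2.03; Q2=6.08, Q3=12.17; dissipated=16.674
Op 3: GROUND 3: Q3=0; energy lost=12.336
Total dissipated: 37.826 μJ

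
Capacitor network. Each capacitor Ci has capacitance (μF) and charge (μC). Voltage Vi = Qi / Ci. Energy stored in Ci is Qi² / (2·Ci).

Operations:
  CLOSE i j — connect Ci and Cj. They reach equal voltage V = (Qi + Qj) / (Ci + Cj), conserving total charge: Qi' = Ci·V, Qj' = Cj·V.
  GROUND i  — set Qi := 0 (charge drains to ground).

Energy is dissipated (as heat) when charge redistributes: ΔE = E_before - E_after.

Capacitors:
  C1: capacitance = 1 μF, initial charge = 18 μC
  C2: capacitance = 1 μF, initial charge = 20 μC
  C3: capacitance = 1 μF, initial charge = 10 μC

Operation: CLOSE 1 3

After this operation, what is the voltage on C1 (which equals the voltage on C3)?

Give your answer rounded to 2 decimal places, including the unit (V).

Answer: 14.00 V

Derivation:
Initial: C1(1μF, Q=18μC, V=18.00V), C2(1μF, Q=20μC, V=20.00V), C3(1μF, Q=10μC, V=10.00V)
Op 1: CLOSE 1-3: Q_total=28.00, C_total=2.00, V=14.00; Q1=14.00, Q3=14.00; dissipated=16.000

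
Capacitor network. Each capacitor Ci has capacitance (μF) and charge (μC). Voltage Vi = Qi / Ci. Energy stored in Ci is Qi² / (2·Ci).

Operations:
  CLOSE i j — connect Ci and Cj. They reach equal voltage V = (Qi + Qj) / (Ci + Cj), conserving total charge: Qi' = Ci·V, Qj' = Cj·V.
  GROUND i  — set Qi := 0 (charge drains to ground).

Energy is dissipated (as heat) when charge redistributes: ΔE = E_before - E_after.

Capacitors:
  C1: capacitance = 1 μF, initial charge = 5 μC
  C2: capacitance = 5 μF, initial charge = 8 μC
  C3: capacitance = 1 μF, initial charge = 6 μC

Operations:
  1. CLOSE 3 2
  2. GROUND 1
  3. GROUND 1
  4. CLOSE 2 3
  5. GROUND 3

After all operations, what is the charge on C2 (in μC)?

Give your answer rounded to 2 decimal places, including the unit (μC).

Answer: 11.67 μC

Derivation:
Initial: C1(1μF, Q=5μC, V=5.00V), C2(5μF, Q=8μC, V=1.60V), C3(1μF, Q=6μC, V=6.00V)
Op 1: CLOSE 3-2: Q_total=14.00, C_total=6.00, V=2.33; Q3=2.33, Q2=11.67; dissipated=8.067
Op 2: GROUND 1: Q1=0; energy lost=12.500
Op 3: GROUND 1: Q1=0; energy lost=0.000
Op 4: CLOSE 2-3: Q_total=14.00, C_total=6.00, V=2.33; Q2=11.67, Q3=2.33; dissipated=0.000
Op 5: GROUND 3: Q3=0; energy lost=2.722
Final charges: Q1=0.00, Q2=11.67, Q3=0.00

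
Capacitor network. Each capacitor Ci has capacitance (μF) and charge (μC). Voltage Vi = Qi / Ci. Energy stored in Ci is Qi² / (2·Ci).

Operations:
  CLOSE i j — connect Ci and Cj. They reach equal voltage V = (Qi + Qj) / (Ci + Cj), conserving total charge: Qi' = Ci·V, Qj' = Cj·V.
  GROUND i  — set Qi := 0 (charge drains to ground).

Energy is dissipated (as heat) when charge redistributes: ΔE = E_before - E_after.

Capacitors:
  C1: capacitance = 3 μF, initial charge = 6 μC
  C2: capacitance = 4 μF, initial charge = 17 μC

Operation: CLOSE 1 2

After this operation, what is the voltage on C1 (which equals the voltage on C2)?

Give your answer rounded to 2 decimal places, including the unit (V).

Initial: C1(3μF, Q=6μC, V=2.00V), C2(4μF, Q=17μC, V=4.25V)
Op 1: CLOSE 1-2: Q_total=23.00, C_total=7.00, V=3.29; Q1=9.86, Q2=13.14; dissipated=4.339

Answer: 3.29 V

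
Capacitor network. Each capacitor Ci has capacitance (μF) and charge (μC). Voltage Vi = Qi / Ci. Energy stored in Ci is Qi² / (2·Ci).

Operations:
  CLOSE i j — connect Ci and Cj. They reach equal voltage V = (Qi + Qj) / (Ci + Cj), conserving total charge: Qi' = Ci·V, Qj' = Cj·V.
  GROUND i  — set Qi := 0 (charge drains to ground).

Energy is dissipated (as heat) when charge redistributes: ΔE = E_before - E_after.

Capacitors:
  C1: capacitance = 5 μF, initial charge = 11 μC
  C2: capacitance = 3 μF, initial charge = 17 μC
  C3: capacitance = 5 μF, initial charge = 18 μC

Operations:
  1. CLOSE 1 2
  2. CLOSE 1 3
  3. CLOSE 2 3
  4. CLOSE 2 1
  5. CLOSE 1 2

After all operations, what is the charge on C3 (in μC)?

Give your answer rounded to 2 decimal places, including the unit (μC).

Answer: 17.66 μC

Derivation:
Initial: C1(5μF, Q=11μC, V=2.20V), C2(3μF, Q=17μC, V=5.67V), C3(5μF, Q=18μC, V=3.60V)
Op 1: CLOSE 1-2: Q_total=28.00, C_total=8.00, V=3.50; Q1=17.50, Q2=10.50; dissipated=11.267
Op 2: CLOSE 1-3: Q_total=35.50, C_total=10.00, V=3.55; Q1=17.75, Q3=17.75; dissipated=0.013
Op 3: CLOSE 2-3: Q_total=28.25, C_total=8.00, V=3.53; Q2=10.59, Q3=17.66; dissipated=0.002
Op 4: CLOSE 2-1: Q_total=28.34, C_total=8.00, V=3.54; Q2=10.63, Q1=17.71; dissipated=0.000
Op 5: CLOSE 1-2: Q_total=28.34, C_total=8.00, V=3.54; Q1=17.71, Q2=10.63; dissipated=0.000
Final charges: Q1=17.71, Q2=10.63, Q3=17.66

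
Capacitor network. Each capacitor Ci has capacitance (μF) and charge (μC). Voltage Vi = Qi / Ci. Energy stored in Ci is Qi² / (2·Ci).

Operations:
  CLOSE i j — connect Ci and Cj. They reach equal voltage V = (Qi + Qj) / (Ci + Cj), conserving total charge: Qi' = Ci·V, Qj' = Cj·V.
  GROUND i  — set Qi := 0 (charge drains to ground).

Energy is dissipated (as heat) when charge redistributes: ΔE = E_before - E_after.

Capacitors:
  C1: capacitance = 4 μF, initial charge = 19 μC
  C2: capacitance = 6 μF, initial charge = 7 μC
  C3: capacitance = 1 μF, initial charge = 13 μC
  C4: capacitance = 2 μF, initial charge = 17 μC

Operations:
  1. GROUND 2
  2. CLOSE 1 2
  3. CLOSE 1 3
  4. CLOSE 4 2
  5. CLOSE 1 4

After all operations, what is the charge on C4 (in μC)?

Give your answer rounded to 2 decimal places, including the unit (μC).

Answer: 7.86 μC

Derivation:
Initial: C1(4μF, Q=19μC, V=4.75V), C2(6μF, Q=7μC, V=1.17V), C3(1μF, Q=13μC, V=13.00V), C4(2μF, Q=17μC, V=8.50V)
Op 1: GROUND 2: Q2=0; energy lost=4.083
Op 2: CLOSE 1-2: Q_total=19.00, C_total=10.00, V=1.90; Q1=7.60, Q2=11.40; dissipated=27.075
Op 3: CLOSE 1-3: Q_total=20.60, C_total=5.00, V=4.12; Q1=16.48, Q3=4.12; dissipated=49.284
Op 4: CLOSE 4-2: Q_total=28.40, C_total=8.00, V=3.55; Q4=7.10, Q2=21.30; dissipated=32.670
Op 5: CLOSE 1-4: Q_total=23.58, C_total=6.00, V=3.93; Q1=15.72, Q4=7.86; dissipated=0.217
Final charges: Q1=15.72, Q2=21.30, Q3=4.12, Q4=7.86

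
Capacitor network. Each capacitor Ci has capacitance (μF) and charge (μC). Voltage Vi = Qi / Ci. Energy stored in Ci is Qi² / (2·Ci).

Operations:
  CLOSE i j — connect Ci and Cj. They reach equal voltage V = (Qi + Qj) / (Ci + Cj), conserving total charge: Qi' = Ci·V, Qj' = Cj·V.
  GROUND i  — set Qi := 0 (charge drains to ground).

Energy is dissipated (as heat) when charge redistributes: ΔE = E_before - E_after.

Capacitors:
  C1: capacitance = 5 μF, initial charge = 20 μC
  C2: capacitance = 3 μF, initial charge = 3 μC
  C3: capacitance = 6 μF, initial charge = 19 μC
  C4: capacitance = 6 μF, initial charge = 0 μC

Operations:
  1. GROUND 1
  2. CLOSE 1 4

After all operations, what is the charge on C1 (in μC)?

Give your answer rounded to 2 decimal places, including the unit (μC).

Initial: C1(5μF, Q=20μC, V=4.00V), C2(3μF, Q=3μC, V=1.00V), C3(6μF, Q=19μC, V=3.17V), C4(6μF, Q=0μC, V=0.00V)
Op 1: GROUND 1: Q1=0; energy lost=40.000
Op 2: CLOSE 1-4: Q_total=0.00, C_total=11.00, V=0.00; Q1=0.00, Q4=0.00; dissipated=0.000
Final charges: Q1=0.00, Q2=3.00, Q3=19.00, Q4=0.00

Answer: 0.00 μC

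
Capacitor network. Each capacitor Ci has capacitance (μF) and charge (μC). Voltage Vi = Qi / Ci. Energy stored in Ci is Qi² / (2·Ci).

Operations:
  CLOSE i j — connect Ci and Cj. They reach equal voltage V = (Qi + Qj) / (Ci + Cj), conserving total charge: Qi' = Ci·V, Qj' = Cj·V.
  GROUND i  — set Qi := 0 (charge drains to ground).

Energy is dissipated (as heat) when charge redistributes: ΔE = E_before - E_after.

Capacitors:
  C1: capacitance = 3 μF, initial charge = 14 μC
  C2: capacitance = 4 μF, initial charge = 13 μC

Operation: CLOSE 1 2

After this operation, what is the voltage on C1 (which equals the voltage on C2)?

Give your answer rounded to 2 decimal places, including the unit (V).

Initial: C1(3μF, Q=14μC, V=4.67V), C2(4μF, Q=13μC, V=3.25V)
Op 1: CLOSE 1-2: Q_total=27.00, C_total=7.00, V=3.86; Q1=11.57, Q2=15.43; dissipated=1.720

Answer: 3.86 V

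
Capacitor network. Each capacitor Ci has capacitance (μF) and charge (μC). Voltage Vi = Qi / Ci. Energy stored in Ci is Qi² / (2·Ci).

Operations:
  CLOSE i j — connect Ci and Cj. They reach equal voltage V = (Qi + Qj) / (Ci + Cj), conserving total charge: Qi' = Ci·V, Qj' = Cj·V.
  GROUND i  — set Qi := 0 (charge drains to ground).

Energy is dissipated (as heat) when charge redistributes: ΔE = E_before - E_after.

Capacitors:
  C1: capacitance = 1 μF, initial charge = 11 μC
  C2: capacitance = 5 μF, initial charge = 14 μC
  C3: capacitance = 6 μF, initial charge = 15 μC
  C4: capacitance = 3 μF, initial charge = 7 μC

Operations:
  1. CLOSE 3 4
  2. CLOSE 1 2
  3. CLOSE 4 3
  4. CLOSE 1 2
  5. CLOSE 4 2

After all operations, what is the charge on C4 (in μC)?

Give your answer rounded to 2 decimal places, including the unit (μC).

Answer: 10.56 μC

Derivation:
Initial: C1(1μF, Q=11μC, V=11.00V), C2(5μF, Q=14μC, V=2.80V), C3(6μF, Q=15μC, V=2.50V), C4(3μF, Q=7μC, V=2.33V)
Op 1: CLOSE 3-4: Q_total=22.00, C_total=9.00, V=2.44; Q3=14.67, Q4=7.33; dissipated=0.028
Op 2: CLOSE 1-2: Q_total=25.00, C_total=6.00, V=4.17; Q1=4.17, Q2=20.83; dissipated=28.017
Op 3: CLOSE 4-3: Q_total=22.00, C_total=9.00, V=2.44; Q4=7.33, Q3=14.67; dissipated=0.000
Op 4: CLOSE 1-2: Q_total=25.00, C_total=6.00, V=4.17; Q1=4.17, Q2=20.83; dissipated=0.000
Op 5: CLOSE 4-2: Q_total=28.17, C_total=8.00, V=3.52; Q4=10.56, Q2=17.60; dissipated=2.781
Final charges: Q1=4.17, Q2=17.60, Q3=14.67, Q4=10.56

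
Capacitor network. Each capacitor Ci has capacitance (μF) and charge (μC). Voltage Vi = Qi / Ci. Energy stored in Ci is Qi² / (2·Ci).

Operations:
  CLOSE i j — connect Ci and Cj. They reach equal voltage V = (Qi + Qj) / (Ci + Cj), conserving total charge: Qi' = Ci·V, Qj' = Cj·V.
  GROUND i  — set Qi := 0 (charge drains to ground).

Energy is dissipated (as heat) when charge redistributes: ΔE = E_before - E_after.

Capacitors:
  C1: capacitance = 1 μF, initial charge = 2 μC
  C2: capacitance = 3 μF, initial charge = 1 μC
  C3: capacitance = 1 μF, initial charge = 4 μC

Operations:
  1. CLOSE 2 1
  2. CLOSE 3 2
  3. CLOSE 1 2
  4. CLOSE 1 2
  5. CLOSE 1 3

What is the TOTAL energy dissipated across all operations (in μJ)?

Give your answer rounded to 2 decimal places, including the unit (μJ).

Initial: C1(1μF, Q=2μC, V=2.00V), C2(3μF, Q=1μC, V=0.33V), C3(1μF, Q=4μC, V=4.00V)
Op 1: CLOSE 2-1: Q_total=3.00, C_total=4.00, V=0.75; Q2=2.25, Q1=0.75; dissipated=1.042
Op 2: CLOSE 3-2: Q_total=6.25, C_total=4.00, V=1.56; Q3=1.56, Q2=4.69; dissipated=3.961
Op 3: CLOSE 1-2: Q_total=5.44, C_total=4.00, V=1.36; Q1=1.36, Q2=4.08; dissipated=0.248
Op 4: CLOSE 1-2: Q_total=5.44, C_total=4.00, V=1.36; Q1=1.36, Q2=4.08; dissipated=0.000
Op 5: CLOSE 1-3: Q_total=2.92, C_total=2.00, V=1.46; Q1=1.46, Q3=1.46; dissipated=0.010
Total dissipated: 5.260 μJ

Answer: 5.26 μJ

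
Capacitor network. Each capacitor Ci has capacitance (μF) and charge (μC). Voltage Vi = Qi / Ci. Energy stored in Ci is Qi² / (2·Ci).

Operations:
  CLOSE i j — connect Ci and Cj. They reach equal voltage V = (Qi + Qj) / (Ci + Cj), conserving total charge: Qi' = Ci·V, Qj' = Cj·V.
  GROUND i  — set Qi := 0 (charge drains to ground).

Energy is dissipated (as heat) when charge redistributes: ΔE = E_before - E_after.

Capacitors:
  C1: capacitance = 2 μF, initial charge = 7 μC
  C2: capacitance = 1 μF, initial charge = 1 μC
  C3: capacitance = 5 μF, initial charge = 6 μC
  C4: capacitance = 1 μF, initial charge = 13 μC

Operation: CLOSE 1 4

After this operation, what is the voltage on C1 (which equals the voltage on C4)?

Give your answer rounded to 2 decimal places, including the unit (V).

Answer: 6.67 V

Derivation:
Initial: C1(2μF, Q=7μC, V=3.50V), C2(1μF, Q=1μC, V=1.00V), C3(5μF, Q=6μC, V=1.20V), C4(1μF, Q=13μC, V=13.00V)
Op 1: CLOSE 1-4: Q_total=20.00, C_total=3.00, V=6.67; Q1=13.33, Q4=6.67; dissipated=30.083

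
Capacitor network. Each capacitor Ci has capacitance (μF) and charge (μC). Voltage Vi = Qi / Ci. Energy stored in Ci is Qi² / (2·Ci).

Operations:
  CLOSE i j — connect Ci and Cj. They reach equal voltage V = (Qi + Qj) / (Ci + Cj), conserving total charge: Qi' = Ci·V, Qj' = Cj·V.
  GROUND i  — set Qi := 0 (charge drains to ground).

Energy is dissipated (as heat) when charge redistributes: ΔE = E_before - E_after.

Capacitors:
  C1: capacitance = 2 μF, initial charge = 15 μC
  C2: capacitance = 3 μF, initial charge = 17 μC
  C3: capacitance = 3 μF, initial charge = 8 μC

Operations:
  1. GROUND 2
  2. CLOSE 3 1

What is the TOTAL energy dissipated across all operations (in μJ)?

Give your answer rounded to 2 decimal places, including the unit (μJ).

Answer: 62.18 μJ

Derivation:
Initial: C1(2μF, Q=15μC, V=7.50V), C2(3μF, Q=17μC, V=5.67V), C3(3μF, Q=8μC, V=2.67V)
Op 1: GROUND 2: Q2=0; energy lost=48.167
Op 2: CLOSE 3-1: Q_total=23.00, C_total=5.00, V=4.60; Q3=13.80, Q1=9.20; dissipated=14.017
Total dissipated: 62.183 μJ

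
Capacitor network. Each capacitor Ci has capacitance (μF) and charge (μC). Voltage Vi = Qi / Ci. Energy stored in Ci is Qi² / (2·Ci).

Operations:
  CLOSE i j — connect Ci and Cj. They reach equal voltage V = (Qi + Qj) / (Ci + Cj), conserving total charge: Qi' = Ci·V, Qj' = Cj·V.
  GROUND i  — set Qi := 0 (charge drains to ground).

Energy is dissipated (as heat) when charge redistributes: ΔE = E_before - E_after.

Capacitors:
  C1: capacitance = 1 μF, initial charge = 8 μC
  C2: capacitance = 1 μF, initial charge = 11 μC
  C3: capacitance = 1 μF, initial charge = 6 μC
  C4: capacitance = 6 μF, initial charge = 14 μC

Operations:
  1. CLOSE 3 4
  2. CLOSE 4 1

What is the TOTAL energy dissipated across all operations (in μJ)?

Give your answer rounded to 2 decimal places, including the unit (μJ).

Initial: C1(1μF, Q=8μC, V=8.00V), C2(1μF, Q=11μC, V=11.00V), C3(1μF, Q=6μC, V=6.00V), C4(6μF, Q=14μC, V=2.33V)
Op 1: CLOSE 3-4: Q_total=20.00, C_total=7.00, V=2.86; Q3=2.86, Q4=17.14; dissipated=5.762
Op 2: CLOSE 4-1: Q_total=25.14, C_total=7.00, V=3.59; Q4=21.55, Q1=3.59; dissipated=11.335
Total dissipated: 17.097 μJ

Answer: 17.10 μJ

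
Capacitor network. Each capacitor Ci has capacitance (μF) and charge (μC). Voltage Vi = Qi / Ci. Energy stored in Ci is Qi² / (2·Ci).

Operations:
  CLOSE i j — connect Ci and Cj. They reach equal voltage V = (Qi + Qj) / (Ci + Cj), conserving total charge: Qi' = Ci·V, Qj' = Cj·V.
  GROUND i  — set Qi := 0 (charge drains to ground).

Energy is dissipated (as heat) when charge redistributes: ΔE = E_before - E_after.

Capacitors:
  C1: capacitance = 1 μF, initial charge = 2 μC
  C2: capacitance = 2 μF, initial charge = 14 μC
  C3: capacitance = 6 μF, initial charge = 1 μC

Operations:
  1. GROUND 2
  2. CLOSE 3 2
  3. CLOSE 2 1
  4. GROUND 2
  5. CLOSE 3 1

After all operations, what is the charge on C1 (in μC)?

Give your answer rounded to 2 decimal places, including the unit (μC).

Answer: 0.21 μC

Derivation:
Initial: C1(1μF, Q=2μC, V=2.00V), C2(2μF, Q=14μC, V=7.00V), C3(6μF, Q=1μC, V=0.17V)
Op 1: GROUND 2: Q2=0; energy lost=49.000
Op 2: CLOSE 3-2: Q_total=1.00, C_total=8.00, V=0.12; Q3=0.75, Q2=0.25; dissipated=0.021
Op 3: CLOSE 2-1: Q_total=2.25, C_total=3.00, V=0.75; Q2=1.50, Q1=0.75; dissipated=1.172
Op 4: GROUND 2: Q2=0; energy lost=0.562
Op 5: CLOSE 3-1: Q_total=1.50, C_total=7.00, V=0.21; Q3=1.29, Q1=0.21; dissipated=0.167
Final charges: Q1=0.21, Q2=0.00, Q3=1.29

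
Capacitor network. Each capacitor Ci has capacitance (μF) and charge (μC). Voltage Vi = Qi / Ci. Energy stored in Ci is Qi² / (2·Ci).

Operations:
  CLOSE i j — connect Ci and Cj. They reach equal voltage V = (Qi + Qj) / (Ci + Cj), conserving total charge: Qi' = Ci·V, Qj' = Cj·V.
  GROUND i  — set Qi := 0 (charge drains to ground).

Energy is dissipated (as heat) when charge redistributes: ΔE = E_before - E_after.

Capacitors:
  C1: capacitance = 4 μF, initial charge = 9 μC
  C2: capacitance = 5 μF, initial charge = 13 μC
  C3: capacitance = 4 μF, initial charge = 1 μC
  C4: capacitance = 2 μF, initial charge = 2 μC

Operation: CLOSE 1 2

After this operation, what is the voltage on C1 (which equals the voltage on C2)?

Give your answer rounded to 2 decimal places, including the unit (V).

Initial: C1(4μF, Q=9μC, V=2.25V), C2(5μF, Q=13μC, V=2.60V), C3(4μF, Q=1μC, V=0.25V), C4(2μF, Q=2μC, V=1.00V)
Op 1: CLOSE 1-2: Q_total=22.00, C_total=9.00, V=2.44; Q1=9.78, Q2=12.22; dissipated=0.136

Answer: 2.44 V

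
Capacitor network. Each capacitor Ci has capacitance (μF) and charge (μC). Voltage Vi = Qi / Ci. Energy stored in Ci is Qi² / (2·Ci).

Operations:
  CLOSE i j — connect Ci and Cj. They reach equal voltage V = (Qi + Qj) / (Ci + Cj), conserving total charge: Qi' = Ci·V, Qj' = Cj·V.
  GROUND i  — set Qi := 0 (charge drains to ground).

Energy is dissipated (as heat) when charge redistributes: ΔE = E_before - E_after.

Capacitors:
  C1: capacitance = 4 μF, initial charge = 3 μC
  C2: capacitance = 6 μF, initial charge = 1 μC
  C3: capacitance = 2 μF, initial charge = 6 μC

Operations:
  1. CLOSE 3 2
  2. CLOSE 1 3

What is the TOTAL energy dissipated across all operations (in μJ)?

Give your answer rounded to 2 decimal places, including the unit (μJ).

Answer: 6.03 μJ

Derivation:
Initial: C1(4μF, Q=3μC, V=0.75V), C2(6μF, Q=1μC, V=0.17V), C3(2μF, Q=6μC, V=3.00V)
Op 1: CLOSE 3-2: Q_total=7.00, C_total=8.00, V=0.88; Q3=1.75, Q2=5.25; dissipated=6.021
Op 2: CLOSE 1-3: Q_total=4.75, C_total=6.00, V=0.79; Q1=3.17, Q3=1.58; dissipated=0.010
Total dissipated: 6.031 μJ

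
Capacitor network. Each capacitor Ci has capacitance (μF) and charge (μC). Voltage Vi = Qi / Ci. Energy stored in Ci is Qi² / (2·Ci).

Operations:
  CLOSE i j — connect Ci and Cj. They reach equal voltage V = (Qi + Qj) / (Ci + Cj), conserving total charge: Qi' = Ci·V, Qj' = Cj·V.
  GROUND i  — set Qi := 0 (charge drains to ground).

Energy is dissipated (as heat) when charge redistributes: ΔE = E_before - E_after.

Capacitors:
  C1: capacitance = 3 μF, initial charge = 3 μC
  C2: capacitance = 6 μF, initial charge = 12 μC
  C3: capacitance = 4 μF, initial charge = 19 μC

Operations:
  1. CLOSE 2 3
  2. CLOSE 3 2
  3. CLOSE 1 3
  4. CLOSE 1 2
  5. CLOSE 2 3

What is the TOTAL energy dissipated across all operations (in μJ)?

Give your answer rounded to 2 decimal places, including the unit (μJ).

Initial: C1(3μF, Q=3μC, V=1.00V), C2(6μF, Q=12μC, V=2.00V), C3(4μF, Q=19μC, V=4.75V)
Op 1: CLOSE 2-3: Q_total=31.00, C_total=10.00, V=3.10; Q2=18.60, Q3=12.40; dissipated=9.075
Op 2: CLOSE 3-2: Q_total=31.00, C_total=10.00, V=3.10; Q3=12.40, Q2=18.60; dissipated=0.000
Op 3: CLOSE 1-3: Q_total=15.40, C_total=7.00, V=2.20; Q1=6.60, Q3=8.80; dissipated=3.780
Op 4: CLOSE 1-2: Q_total=25.20, C_total=9.00, V=2.80; Q1=8.40, Q2=16.80; dissipated=0.810
Op 5: CLOSE 2-3: Q_total=25.60, C_total=10.00, V=2.56; Q2=15.36, Q3=10.24; dissipated=0.432
Total dissipated: 14.097 μJ

Answer: 14.10 μJ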